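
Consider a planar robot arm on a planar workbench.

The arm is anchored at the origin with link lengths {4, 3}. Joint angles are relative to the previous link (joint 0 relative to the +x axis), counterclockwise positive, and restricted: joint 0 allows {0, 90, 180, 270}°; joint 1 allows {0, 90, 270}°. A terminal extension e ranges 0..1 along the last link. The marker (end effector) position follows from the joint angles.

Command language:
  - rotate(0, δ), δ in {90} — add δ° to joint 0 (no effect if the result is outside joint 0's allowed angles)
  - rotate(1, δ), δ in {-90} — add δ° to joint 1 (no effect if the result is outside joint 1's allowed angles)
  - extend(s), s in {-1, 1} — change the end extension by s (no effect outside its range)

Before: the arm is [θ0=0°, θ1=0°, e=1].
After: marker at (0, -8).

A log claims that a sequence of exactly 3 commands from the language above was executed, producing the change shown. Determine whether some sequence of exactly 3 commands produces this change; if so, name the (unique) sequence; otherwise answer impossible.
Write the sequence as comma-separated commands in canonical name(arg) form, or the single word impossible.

rotate(0, 90), rotate(0, 90), rotate(0, 90)

start: [θ0=0°, θ1=0°, e=1]
step 1 (rotate(0, 90)): [θ0=90°, θ1=0°, e=1]
step 2 (rotate(0, 90)): [θ0=180°, θ1=0°, e=1]
step 3 (rotate(0, 90)): [θ0=270°, θ1=0°, e=1]
all 64 alternatives checked — unique.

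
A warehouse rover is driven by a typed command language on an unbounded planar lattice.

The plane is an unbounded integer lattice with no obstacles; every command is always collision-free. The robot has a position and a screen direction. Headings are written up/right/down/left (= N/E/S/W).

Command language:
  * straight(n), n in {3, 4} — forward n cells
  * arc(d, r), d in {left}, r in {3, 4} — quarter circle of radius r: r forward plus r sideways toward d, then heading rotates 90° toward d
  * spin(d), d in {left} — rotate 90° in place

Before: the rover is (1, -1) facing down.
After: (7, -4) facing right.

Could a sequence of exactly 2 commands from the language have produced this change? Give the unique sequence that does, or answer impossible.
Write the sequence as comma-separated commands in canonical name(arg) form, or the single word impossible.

key: cell and facing (now E) both changed — the 2 commands mix motion and turning
t0: (1, -1) facing down
t=1 arc(left, 3) ⇒ (4, -4) facing right
t=2 straight(3) ⇒ (7, -4) facing right
no rival 2-sequence matches.

arc(left, 3), straight(3)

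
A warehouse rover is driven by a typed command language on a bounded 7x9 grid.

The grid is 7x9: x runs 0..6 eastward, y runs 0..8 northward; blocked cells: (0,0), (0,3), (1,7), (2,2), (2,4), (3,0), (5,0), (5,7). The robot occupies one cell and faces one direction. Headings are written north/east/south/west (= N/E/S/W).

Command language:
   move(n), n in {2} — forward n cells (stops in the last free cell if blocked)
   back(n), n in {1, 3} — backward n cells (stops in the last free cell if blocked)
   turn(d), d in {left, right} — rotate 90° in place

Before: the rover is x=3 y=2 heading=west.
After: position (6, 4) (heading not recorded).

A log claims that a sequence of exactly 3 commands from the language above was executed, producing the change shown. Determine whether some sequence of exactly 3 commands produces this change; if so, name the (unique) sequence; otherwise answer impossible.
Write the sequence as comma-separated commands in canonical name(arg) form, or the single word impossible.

key: order matters: swapping back(3) and move(2) lands elsewhere
begin: x=3 y=2 heading=west
[1] after back(3): x=6 y=2 heading=west
[2] after turn(right): x=6 y=2 heading=north
[3] after move(2): x=6 y=4 heading=north
all 125 alternatives checked — unique.

back(3), turn(right), move(2)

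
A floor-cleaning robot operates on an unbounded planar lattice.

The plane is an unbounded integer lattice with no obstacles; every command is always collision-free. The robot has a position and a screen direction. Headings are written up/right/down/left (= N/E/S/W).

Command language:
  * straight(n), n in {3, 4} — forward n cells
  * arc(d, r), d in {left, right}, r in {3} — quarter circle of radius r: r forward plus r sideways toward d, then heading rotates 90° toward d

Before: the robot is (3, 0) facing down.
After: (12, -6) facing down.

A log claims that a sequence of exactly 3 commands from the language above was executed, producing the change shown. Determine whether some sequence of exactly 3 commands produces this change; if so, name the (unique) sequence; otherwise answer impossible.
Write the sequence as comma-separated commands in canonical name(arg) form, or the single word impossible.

arc(left, 3), straight(3), arc(right, 3)

key: still facing S at the end — net rotation zero over 3 steps
start: (3, 0) facing down
t=1 arc(left, 3) ⇒ (6, -3) facing right
t=2 straight(3) ⇒ (9, -3) facing right
t=3 arc(right, 3) ⇒ (12, -6) facing down
no other 3-command option fits: unique.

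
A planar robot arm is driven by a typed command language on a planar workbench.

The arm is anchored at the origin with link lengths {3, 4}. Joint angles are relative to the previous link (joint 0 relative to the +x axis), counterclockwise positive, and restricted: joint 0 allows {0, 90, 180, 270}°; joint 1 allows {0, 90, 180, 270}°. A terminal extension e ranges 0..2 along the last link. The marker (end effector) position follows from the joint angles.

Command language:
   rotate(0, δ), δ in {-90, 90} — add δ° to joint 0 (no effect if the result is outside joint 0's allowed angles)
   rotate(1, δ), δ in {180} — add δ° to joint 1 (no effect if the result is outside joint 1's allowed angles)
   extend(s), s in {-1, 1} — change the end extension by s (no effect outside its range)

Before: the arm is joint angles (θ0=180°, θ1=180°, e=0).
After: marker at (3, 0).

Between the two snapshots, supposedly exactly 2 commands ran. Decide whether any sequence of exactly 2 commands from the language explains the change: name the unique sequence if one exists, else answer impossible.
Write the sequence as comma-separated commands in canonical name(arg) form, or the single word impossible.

initial: joint angles (θ0=180°, θ1=180°, e=0)
[1] after extend(1): joint angles (θ0=180°, θ1=180°, e=1)
[2] after extend(1): joint angles (θ0=180°, θ1=180°, e=2)
no other 2-command option fits: unique.

extend(1), extend(1)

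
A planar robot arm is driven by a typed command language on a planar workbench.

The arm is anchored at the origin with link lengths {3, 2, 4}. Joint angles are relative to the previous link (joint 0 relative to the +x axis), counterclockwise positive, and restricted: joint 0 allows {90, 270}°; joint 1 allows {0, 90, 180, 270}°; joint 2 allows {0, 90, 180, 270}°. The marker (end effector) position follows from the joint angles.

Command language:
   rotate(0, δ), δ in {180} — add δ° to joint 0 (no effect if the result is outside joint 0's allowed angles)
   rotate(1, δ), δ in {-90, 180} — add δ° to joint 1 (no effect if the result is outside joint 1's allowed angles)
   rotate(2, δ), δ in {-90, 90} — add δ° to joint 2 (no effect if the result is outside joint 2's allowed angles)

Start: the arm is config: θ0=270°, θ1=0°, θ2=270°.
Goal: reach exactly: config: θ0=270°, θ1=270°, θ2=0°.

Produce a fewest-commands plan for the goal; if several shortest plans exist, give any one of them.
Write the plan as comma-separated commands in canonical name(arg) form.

rotate(2, 90), rotate(1, -90)

t0: config: θ0=270°, θ1=0°, θ2=270°
t=1 rotate(2, 90) ⇒ config: θ0=270°, θ1=0°, θ2=0°
t=2 rotate(1, -90) ⇒ config: θ0=270°, θ1=270°, θ2=0°
no 1-step plan works, so 2 is optimal.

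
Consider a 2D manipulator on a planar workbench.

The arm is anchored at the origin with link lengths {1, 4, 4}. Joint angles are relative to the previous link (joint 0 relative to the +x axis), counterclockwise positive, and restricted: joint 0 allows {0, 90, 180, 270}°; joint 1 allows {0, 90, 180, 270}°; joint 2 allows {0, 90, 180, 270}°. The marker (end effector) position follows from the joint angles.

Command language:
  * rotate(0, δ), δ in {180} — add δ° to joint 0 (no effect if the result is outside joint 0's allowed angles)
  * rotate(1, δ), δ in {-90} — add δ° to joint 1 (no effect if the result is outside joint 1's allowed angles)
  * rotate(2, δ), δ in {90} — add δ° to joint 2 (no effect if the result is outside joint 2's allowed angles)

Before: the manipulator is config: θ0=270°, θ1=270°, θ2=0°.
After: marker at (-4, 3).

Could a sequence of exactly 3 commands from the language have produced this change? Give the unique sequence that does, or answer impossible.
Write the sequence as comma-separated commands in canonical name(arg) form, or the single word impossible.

rotate(2, 90), rotate(2, 90), rotate(2, 90)

initial: config: θ0=270°, θ1=270°, θ2=0°
[1] after rotate(2, 90): config: θ0=270°, θ1=270°, θ2=90°
[2] after rotate(2, 90): config: θ0=270°, θ1=270°, θ2=180°
[3] after rotate(2, 90): config: θ0=270°, θ1=270°, θ2=270°
no rival 3-sequence matches.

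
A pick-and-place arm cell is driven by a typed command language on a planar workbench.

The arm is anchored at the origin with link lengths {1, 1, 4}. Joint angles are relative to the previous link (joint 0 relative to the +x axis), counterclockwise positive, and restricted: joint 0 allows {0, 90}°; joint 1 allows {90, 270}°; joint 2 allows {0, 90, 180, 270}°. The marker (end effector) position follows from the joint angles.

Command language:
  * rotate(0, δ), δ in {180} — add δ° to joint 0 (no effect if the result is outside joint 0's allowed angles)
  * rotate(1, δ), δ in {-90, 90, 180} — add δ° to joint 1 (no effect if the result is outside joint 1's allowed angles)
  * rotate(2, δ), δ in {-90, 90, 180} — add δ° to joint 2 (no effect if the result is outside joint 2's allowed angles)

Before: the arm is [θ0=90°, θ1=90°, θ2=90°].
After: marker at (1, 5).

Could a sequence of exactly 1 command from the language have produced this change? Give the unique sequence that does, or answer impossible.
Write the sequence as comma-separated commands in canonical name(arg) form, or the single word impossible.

t0: [θ0=90°, θ1=90°, θ2=90°]
[1] after rotate(1, 180): [θ0=90°, θ1=270°, θ2=90°]
all 7 alternatives checked — unique.

rotate(1, 180)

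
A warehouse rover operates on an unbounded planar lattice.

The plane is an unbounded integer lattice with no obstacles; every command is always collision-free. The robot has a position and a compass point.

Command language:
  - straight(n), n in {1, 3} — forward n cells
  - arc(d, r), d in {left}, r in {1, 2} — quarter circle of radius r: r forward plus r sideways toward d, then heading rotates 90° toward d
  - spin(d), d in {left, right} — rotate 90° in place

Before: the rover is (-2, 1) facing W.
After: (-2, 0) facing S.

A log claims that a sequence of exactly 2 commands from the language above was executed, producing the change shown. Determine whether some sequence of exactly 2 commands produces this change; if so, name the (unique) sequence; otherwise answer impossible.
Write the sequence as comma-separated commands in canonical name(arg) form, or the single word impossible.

key: position moved to (-2,0) AND the heading swung to S — translation plus rotation needed
initial: (-2, 1) facing W
t=1 spin(left) ⇒ (-2, 1) facing S
t=2 straight(1) ⇒ (-2, 0) facing S
all 36 alternatives checked — unique.

spin(left), straight(1)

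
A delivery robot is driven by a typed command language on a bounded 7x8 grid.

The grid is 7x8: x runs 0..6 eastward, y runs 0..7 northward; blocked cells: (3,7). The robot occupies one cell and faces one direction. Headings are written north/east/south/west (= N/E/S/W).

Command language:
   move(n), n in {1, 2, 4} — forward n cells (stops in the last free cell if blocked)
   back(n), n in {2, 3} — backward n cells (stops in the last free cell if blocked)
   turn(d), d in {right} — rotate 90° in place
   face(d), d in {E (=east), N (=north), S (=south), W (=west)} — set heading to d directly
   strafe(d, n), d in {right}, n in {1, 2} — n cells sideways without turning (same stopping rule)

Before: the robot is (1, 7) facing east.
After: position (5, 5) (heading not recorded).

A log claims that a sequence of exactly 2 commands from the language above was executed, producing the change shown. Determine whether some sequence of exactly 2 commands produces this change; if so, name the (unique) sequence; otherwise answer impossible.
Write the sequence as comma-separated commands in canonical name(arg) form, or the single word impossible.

strafe(right, 2), move(4)

key: order matters: swapping strafe(right, 2) and move(4) lands elsewhere
begin: (1, 7) facing east
1. strafe(right, 2) → (1, 5) facing east
2. move(4) → (5, 5) facing east
uniquely the one of 144 2-step routes that fits.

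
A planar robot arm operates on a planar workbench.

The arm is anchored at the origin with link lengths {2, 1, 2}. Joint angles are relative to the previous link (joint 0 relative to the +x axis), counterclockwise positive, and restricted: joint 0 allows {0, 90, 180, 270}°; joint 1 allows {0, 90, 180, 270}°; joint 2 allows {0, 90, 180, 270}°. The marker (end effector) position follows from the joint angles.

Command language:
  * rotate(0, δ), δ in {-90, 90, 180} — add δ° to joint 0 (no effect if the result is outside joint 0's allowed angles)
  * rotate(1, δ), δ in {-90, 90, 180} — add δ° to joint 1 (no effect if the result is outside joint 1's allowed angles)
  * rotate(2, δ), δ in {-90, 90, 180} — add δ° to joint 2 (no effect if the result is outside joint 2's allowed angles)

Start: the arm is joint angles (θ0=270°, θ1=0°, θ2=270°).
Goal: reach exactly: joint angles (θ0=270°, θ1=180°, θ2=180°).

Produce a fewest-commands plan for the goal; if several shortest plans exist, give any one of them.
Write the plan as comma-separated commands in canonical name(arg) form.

initial: joint angles (θ0=270°, θ1=0°, θ2=270°)
t=1 rotate(2, -90) ⇒ joint angles (θ0=270°, θ1=0°, θ2=180°)
t=2 rotate(1, 180) ⇒ joint angles (θ0=270°, θ1=180°, θ2=180°)
minimal: 2 command(s), checked below 2.

rotate(2, -90), rotate(1, 180)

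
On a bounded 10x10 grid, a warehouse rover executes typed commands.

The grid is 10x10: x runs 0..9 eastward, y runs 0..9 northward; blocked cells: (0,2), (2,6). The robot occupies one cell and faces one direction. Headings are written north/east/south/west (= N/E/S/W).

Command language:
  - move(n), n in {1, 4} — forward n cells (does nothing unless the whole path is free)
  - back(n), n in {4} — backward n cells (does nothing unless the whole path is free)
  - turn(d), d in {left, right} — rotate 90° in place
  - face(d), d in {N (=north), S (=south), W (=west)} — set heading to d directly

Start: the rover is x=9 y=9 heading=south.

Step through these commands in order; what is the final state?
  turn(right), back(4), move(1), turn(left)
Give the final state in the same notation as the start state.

x=8 y=9 heading=south

initial: x=9 y=9 heading=south
t=1 turn(right) ⇒ x=9 y=9 heading=west
t=2 back(4) ⇒ x=9 y=9 heading=west
t=3 move(1) ⇒ x=8 y=9 heading=west
t=4 turn(left) ⇒ x=8 y=9 heading=south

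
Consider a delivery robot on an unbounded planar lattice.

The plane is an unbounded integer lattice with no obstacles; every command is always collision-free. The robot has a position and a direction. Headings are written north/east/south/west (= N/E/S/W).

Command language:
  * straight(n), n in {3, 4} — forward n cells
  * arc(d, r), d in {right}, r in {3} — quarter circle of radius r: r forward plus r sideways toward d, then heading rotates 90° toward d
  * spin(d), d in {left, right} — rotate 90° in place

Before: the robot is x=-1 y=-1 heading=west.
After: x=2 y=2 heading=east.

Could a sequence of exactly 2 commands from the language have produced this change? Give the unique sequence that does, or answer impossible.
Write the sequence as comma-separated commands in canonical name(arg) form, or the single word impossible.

key: position moved to (2,2) AND the heading swung to E — translation plus rotation needed
initial: x=-1 y=-1 heading=west
t=1 spin(right) ⇒ x=-1 y=-1 heading=north
t=2 arc(right, 3) ⇒ x=2 y=2 heading=east
no other 2-command option fits: unique.

spin(right), arc(right, 3)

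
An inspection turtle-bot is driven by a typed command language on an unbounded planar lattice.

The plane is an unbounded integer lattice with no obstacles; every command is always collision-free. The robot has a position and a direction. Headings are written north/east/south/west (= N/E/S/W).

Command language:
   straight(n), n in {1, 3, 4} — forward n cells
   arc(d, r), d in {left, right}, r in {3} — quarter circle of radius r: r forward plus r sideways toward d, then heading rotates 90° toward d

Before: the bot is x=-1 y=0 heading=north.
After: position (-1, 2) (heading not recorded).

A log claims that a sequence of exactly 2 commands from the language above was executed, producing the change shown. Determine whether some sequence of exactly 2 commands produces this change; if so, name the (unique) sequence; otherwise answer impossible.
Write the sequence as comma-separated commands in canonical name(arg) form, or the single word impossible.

straight(1), straight(1)

start: x=-1 y=0 heading=north
t=1 straight(1) ⇒ x=-1 y=1 heading=north
t=2 straight(1) ⇒ x=-1 y=2 heading=north
no rival 2-sequence matches.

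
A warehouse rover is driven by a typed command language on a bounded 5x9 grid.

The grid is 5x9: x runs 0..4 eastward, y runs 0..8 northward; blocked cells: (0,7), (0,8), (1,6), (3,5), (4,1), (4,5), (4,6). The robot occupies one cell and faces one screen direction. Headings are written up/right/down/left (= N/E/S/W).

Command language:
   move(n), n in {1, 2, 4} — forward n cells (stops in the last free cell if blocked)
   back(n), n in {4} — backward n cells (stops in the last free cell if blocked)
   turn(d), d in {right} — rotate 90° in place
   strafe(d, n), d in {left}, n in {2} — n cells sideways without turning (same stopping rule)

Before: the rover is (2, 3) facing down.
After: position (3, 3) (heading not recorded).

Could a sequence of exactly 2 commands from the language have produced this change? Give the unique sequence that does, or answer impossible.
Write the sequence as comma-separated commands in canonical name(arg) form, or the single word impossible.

impossible

every 2-command combo misses the target.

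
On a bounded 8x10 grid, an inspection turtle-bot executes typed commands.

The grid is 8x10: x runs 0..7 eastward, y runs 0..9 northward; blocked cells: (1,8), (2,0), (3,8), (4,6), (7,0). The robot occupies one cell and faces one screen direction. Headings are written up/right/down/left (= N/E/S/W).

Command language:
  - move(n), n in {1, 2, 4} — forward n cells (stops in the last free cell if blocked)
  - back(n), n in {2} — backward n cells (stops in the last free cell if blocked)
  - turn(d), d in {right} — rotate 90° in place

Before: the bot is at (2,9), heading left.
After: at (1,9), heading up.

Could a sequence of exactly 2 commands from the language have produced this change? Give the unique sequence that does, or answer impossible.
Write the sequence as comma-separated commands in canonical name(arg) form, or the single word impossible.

key: cell and facing (now N) both changed — the 2 commands mix motion and turning
begin: at (2,9), heading left
t=1 move(1) ⇒ at (1,9), heading left
t=2 turn(right) ⇒ at (1,9), heading up
all 25 alternatives checked — unique.

move(1), turn(right)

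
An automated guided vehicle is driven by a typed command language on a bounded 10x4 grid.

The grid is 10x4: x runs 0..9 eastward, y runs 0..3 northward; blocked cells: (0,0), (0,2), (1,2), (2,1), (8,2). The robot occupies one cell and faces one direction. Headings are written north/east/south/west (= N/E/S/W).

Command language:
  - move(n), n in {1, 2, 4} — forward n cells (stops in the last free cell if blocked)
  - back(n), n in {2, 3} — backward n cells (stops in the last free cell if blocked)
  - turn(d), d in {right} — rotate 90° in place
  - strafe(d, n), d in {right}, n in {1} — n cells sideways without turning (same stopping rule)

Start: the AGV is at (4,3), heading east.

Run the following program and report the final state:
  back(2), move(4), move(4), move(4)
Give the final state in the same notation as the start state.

at (9,3), heading east

begin: at (4,3), heading east
t=1 back(2) ⇒ at (2,3), heading east
t=2 move(4) ⇒ at (6,3), heading east
t=3 move(4) ⇒ at (9,3), heading east
t=4 move(4) ⇒ at (9,3), heading east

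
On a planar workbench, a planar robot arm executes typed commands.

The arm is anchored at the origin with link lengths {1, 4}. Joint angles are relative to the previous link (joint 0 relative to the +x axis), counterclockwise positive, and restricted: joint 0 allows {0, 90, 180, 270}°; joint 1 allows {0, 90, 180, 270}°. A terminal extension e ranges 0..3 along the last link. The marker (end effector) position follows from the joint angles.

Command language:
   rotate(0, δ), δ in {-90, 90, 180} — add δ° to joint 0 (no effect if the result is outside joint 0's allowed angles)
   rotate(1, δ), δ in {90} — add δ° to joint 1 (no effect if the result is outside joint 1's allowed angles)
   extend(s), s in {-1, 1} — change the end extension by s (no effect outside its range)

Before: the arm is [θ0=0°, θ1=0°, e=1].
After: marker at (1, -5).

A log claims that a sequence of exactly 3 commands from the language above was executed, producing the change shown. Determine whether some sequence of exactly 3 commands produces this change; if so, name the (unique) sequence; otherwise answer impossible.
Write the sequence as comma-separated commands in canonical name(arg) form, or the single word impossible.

from: [θ0=0°, θ1=0°, e=1]
[1] after rotate(1, 90): [θ0=0°, θ1=90°, e=1]
[2] after rotate(1, 90): [θ0=0°, θ1=180°, e=1]
[3] after rotate(1, 90): [θ0=0°, θ1=270°, e=1]
no other 3-command option fits: unique.

rotate(1, 90), rotate(1, 90), rotate(1, 90)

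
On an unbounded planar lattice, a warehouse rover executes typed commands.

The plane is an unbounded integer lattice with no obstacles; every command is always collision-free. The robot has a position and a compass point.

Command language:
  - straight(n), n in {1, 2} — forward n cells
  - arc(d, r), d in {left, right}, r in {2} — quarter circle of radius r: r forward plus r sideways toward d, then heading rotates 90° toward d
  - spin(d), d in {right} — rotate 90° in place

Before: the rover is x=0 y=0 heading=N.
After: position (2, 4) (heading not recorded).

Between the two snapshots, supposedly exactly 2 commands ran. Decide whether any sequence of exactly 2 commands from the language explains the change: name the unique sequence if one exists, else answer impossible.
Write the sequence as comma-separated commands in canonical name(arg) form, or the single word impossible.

key: running arc(right, 2) before straight(2) would end elsewhere — order is forced
start: x=0 y=0 heading=N
[1] after straight(2): x=0 y=2 heading=N
[2] after arc(right, 2): x=2 y=4 heading=E
uniquely the one of 25 2-step routes that fits.

straight(2), arc(right, 2)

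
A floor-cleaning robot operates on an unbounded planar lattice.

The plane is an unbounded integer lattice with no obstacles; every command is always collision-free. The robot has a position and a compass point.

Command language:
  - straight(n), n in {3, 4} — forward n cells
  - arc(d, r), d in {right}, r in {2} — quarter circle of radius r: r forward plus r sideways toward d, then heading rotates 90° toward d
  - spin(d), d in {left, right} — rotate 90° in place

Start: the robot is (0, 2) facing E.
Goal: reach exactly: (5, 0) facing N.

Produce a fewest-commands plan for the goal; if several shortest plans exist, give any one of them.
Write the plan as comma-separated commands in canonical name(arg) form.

arc(right, 2), spin(left), straight(3), spin(left)

begin: (0, 2) facing E
[1] after arc(right, 2): (2, 0) facing S
[2] after spin(left): (2, 0) facing E
[3] after straight(3): (5, 0) facing E
[4] after spin(left): (5, 0) facing N
no 3-step plan works, so 4 is optimal.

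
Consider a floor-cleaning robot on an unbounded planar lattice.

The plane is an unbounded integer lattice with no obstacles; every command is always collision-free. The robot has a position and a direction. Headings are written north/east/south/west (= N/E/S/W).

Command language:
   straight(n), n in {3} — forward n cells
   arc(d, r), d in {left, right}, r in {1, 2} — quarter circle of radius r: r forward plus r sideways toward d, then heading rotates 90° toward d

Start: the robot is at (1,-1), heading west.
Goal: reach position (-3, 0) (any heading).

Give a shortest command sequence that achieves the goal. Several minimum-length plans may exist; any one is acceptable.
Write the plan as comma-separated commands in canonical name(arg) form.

straight(3), arc(right, 1)

begin: at (1,-1), heading west
step 1 (straight(3)): at (-2,-1), heading west
step 2 (arc(right, 1)): at (-3,0), heading north
no 1-step plan works, so 2 is optimal.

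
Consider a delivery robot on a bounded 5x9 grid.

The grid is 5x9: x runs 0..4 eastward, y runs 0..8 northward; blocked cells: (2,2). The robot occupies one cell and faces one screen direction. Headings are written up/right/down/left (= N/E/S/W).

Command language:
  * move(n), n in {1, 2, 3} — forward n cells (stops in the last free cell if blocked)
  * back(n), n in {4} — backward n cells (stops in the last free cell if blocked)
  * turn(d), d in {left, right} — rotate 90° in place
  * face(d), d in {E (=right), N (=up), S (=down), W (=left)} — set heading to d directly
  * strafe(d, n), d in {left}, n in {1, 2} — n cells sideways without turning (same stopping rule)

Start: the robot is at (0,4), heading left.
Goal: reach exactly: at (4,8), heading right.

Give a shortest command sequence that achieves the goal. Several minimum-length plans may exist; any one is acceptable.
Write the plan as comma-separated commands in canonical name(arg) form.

back(4), face(S), back(4), turn(left)

start: at (0,4), heading left
t=1 back(4) ⇒ at (4,4), heading left
t=2 face(S) ⇒ at (4,4), heading down
t=3 back(4) ⇒ at (4,8), heading down
t=4 turn(left) ⇒ at (4,8), heading right
shorter routes all fall short; 4 is best.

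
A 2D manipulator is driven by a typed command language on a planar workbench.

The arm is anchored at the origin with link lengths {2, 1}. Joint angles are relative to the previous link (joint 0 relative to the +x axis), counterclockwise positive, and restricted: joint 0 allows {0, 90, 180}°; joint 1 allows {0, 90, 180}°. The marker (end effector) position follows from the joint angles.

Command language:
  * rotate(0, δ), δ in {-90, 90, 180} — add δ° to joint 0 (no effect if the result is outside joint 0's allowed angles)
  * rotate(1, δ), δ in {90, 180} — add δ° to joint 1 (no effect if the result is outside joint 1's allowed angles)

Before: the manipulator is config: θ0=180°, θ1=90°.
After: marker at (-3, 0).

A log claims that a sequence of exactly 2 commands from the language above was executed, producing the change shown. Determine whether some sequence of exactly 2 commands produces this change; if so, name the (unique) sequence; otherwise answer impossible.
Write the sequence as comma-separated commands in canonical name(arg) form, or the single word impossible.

rotate(1, 90), rotate(1, 180)

key: order matters: swapping rotate(1, 90) and rotate(1, 180) lands elsewhere
begin: config: θ0=180°, θ1=90°
t=1 rotate(1, 90) ⇒ config: θ0=180°, θ1=180°
t=2 rotate(1, 180) ⇒ config: θ0=180°, θ1=0°
uniquely the one of 25 2-step routes that fits.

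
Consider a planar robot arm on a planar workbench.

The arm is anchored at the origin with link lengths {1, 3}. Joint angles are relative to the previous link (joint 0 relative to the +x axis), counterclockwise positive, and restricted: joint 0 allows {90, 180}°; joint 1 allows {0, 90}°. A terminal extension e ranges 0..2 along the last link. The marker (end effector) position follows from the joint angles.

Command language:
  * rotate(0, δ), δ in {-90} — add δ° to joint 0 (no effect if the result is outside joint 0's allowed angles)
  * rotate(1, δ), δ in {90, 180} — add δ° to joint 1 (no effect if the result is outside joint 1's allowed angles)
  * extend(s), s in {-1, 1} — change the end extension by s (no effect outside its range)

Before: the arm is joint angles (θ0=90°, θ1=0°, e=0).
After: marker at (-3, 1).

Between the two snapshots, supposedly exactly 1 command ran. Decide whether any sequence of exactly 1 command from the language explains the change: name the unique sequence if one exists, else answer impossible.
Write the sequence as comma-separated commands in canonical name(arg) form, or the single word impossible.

from: joint angles (θ0=90°, θ1=0°, e=0)
step 1 (rotate(1, 90)): joint angles (θ0=90°, θ1=90°, e=0)
no rival 1-sequence matches.

rotate(1, 90)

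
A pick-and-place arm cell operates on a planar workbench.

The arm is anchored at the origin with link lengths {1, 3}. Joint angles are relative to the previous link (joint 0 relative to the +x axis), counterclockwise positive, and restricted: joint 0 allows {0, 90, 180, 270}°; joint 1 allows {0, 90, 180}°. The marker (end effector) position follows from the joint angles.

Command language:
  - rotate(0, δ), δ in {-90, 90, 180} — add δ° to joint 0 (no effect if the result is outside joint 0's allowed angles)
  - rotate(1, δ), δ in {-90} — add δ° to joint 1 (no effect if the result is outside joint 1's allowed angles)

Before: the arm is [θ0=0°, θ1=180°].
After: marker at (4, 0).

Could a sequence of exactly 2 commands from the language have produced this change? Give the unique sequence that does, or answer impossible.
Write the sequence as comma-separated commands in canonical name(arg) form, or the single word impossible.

t0: [θ0=0°, θ1=180°]
step 1 (rotate(1, -90)): [θ0=0°, θ1=90°]
step 2 (rotate(1, -90)): [θ0=0°, θ1=0°]
no rival 2-sequence matches.

rotate(1, -90), rotate(1, -90)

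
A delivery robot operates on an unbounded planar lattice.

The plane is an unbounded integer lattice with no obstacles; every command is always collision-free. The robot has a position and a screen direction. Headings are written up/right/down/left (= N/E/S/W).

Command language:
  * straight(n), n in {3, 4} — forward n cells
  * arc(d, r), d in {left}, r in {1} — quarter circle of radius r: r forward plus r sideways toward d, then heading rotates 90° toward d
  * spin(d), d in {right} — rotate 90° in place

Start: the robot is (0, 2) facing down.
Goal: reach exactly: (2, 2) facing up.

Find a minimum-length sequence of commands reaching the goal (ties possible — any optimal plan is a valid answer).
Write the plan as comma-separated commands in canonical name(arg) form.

arc(left, 1), arc(left, 1)

t0: (0, 2) facing down
[1] after arc(left, 1): (1, 1) facing right
[2] after arc(left, 1): (2, 2) facing up
nothing shorter than 2 reaches the goal.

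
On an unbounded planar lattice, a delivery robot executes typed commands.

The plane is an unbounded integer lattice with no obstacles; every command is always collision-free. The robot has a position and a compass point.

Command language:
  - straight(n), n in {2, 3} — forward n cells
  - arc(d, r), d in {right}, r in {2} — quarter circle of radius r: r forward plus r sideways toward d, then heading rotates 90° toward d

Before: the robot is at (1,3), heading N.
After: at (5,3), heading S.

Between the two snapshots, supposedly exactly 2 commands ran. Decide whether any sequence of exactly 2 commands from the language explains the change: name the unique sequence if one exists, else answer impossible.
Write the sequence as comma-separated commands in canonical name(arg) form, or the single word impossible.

arc(right, 2), arc(right, 2)

key: cell and facing (now S) both changed — the 2 commands mix motion and turning
start: at (1,3), heading N
1. arc(right, 2) → at (3,5), heading E
2. arc(right, 2) → at (5,3), heading S
uniquely the one of 9 2-step routes that fits.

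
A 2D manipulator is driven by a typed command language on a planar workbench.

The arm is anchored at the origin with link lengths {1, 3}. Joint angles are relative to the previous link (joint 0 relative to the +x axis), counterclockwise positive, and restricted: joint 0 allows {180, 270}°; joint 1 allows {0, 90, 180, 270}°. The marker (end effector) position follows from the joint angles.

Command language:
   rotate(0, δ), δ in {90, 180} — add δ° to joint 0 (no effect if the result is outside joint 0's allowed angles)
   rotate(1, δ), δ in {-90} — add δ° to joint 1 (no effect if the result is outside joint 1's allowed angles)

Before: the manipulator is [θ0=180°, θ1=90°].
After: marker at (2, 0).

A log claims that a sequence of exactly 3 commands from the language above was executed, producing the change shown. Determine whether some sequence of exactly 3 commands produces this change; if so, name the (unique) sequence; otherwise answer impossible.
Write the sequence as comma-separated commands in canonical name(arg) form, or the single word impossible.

initial: [θ0=180°, θ1=90°]
1. rotate(1, -90) → [θ0=180°, θ1=0°]
2. rotate(1, -90) → [θ0=180°, θ1=270°]
3. rotate(1, -90) → [θ0=180°, θ1=180°]
no rival 3-sequence matches.

rotate(1, -90), rotate(1, -90), rotate(1, -90)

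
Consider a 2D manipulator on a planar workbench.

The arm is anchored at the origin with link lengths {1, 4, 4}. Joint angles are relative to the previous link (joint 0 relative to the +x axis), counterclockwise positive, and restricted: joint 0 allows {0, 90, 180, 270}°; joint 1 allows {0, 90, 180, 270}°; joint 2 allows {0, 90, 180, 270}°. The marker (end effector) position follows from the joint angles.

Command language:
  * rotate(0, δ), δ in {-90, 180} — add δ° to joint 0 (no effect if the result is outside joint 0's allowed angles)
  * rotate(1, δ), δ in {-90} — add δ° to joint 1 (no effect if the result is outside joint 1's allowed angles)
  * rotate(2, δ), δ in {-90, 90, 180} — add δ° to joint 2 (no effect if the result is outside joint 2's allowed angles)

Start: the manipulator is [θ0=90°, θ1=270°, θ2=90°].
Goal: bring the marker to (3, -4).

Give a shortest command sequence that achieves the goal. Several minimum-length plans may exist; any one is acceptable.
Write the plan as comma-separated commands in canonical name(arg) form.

rotate(2, 180), rotate(0, -90), rotate(1, -90), rotate(0, 180)

start: [θ0=90°, θ1=270°, θ2=90°]
t=1 rotate(2, 180) ⇒ [θ0=90°, θ1=270°, θ2=270°]
t=2 rotate(0, -90) ⇒ [θ0=0°, θ1=270°, θ2=270°]
t=3 rotate(1, -90) ⇒ [θ0=0°, θ1=180°, θ2=270°]
t=4 rotate(0, 180) ⇒ [θ0=180°, θ1=180°, θ2=270°]
nothing shorter than 4 reaches the goal.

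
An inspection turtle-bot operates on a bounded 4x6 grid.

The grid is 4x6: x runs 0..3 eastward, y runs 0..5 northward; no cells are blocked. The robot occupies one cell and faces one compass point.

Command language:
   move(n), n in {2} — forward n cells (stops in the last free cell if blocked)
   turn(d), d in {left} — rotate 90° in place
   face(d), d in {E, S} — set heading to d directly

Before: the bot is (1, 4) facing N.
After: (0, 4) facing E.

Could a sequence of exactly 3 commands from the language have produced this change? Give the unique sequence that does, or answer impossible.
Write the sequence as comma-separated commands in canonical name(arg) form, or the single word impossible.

key: move(2) runs into the grid edge before its full distance
t0: (1, 4) facing N
step 1 (turn(left)): (1, 4) facing W
step 2 (move(2)): (0, 4) facing W
step 3 (face(E)): (0, 4) facing E
uniquely the one of 64 3-step routes that fits.

turn(left), move(2), face(E)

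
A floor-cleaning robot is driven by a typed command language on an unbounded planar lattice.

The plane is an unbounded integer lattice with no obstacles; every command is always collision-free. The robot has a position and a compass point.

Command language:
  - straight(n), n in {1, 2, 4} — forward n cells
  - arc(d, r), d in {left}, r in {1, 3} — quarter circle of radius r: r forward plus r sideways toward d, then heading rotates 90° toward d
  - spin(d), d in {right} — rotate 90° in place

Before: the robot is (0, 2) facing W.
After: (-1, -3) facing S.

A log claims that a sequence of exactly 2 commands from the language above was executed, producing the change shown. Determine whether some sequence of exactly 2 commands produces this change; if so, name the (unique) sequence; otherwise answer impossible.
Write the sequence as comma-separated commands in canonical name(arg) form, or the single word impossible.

key: running straight(4) before arc(left, 1) would end elsewhere — order is forced
t0: (0, 2) facing W
1. arc(left, 1) → (-1, 1) facing S
2. straight(4) → (-1, -3) facing S
uniquely the one of 36 2-step routes that fits.

arc(left, 1), straight(4)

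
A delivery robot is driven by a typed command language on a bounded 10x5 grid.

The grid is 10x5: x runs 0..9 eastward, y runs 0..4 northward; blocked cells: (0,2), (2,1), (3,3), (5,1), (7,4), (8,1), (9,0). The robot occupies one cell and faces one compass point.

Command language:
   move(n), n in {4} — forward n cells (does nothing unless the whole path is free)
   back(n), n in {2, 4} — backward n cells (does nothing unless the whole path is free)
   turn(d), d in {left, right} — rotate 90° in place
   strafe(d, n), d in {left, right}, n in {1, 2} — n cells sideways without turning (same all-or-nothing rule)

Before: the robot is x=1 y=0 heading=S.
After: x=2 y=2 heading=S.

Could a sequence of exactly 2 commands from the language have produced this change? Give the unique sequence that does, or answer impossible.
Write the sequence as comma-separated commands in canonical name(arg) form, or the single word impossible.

key: still facing S at the end — nothing in the sequence rotates
initial: x=1 y=0 heading=S
1. back(2) → x=1 y=2 heading=S
2. strafe(left, 1) → x=2 y=2 heading=S
uniquely the one of 81 2-step routes that fits.

back(2), strafe(left, 1)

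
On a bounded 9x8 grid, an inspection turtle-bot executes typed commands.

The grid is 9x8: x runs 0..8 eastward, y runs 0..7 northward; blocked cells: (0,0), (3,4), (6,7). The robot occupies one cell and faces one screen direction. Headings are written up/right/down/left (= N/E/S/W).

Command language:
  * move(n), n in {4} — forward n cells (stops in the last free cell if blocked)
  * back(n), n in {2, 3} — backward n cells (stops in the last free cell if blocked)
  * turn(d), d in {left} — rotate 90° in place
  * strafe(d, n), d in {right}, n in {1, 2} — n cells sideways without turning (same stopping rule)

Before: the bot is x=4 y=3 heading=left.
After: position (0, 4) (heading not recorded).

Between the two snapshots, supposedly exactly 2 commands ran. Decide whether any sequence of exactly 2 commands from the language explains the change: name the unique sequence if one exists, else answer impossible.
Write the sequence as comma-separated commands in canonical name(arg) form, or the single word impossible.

move(4), strafe(right, 1)

key: order matters: swapping move(4) and strafe(right, 1) lands elsewhere
initial: x=4 y=3 heading=left
step 1 (move(4)): x=0 y=3 heading=left
step 2 (strafe(right, 1)): x=0 y=4 heading=left
uniquely the one of 36 2-step routes that fits.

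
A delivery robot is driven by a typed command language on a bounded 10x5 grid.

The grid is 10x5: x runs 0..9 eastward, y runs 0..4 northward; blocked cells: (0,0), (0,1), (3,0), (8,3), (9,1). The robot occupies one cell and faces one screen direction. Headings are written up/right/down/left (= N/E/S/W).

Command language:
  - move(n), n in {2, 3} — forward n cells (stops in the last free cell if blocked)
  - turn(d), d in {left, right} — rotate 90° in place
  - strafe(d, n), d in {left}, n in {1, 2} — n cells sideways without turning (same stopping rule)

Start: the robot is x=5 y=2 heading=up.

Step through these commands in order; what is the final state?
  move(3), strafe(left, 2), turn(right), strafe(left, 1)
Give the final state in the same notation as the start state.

initial: x=5 y=2 heading=up
t=1 move(3) ⇒ x=5 y=4 heading=up
t=2 strafe(left, 2) ⇒ x=3 y=4 heading=up
t=3 turn(right) ⇒ x=3 y=4 heading=right
t=4 strafe(left, 1) ⇒ x=3 y=4 heading=right

x=3 y=4 heading=right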